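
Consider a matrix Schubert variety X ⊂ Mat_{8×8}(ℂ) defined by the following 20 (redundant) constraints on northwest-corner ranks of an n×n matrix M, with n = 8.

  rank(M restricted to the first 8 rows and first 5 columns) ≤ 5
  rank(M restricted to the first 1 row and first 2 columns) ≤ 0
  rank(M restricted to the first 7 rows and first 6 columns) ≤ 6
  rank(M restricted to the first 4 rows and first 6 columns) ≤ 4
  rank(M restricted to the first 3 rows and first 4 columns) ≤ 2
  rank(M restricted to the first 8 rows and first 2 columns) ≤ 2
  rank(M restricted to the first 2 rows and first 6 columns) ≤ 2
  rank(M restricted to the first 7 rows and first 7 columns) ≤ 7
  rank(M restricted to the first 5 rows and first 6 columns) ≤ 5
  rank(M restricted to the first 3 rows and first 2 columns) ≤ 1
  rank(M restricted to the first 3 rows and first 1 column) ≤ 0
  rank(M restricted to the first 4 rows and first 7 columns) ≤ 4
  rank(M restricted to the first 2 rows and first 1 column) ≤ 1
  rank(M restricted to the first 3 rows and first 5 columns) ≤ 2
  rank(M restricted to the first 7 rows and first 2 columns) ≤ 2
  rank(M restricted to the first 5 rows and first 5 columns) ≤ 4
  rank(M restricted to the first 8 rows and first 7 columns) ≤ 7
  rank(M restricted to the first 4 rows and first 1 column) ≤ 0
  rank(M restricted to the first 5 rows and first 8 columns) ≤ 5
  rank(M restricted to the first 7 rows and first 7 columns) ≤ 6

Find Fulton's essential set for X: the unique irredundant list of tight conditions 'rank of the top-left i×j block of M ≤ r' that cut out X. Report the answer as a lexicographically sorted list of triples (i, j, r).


Reconstructing r_w from the 20 given conditions:

  row 1: 0  0  1  1  1  1  1  1
  row 2: 0  1  2  2  2  2  2  2
  row 3: 0  1  2  2  2  3  3  3
  row 4: 0  1  2  3  3  4  4  4
  row 5: 1  2  3  4  4  5  5  5
  row 6: 1  2  3  4  5  6  6  6
  row 7: 1  2  3  4  5  6  6  7
  row 8: 1  2  3  4  5  6  7  8

so w = (3, 2, 6, 4, 1, 5, 8, 7).

Rothe diagram D(w) (8 cells), 4 SE-corners (essential conditions):

[(1, 2, 0), (3, 5, 2), (4, 1, 0), (7, 7, 6)]


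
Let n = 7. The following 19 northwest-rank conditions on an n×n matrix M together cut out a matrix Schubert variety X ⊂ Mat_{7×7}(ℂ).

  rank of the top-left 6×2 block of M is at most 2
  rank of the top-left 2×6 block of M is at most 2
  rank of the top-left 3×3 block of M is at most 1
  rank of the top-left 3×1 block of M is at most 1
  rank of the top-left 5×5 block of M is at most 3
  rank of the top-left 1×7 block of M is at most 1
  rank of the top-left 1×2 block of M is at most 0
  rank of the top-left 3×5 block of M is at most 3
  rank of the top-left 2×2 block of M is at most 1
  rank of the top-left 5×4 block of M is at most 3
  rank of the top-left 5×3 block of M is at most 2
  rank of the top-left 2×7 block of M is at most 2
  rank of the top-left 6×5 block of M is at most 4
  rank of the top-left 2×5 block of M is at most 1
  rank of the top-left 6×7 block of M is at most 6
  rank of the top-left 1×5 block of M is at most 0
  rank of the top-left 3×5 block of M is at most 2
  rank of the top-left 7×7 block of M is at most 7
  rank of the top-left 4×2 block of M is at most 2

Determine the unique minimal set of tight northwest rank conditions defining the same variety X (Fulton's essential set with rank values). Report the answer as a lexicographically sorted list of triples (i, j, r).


Reconstructing r_w from the 19 given conditions:

  row 1: 0  0  0  0  0  1  1
  row 2: 1  1  1  1  1  2  2
  row 3: 1  1  1  2  2  3  3
  row 4: 1  2  2  3  3  4  4
  row 5: 1  2  2  3  3  4  5
  row 6: 1  2  3  4  4  5  6
  row 7: 1  2  3  4  5  6  7

the unique w with this rank table is (6, 1, 4, 2, 7, 3, 5).

ℓ(w)=9; the 4 essential cells (i,j,r):

[(1, 5, 0), (3, 3, 1), (5, 3, 2), (5, 5, 3)]


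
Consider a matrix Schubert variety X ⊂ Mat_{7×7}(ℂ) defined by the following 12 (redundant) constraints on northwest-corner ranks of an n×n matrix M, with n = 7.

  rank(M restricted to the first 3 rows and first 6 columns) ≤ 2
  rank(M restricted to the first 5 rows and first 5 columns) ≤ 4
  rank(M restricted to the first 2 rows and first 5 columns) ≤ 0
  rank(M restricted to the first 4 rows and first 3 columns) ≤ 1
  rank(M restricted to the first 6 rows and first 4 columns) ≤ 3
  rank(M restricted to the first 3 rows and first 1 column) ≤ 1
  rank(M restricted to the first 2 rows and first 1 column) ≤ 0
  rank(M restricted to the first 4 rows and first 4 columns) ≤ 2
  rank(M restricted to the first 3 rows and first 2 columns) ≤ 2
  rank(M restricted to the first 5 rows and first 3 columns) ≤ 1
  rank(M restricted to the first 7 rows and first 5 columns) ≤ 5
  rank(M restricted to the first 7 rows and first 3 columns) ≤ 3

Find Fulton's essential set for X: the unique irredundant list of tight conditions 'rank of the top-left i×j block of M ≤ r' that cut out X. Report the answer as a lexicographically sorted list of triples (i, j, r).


Propagating the 12 rank bounds to every northwest block:

  0  0  0  0  0  1  1
  0  0  0  0  0  1  2
  1  1  1  1  1  2  3
  1  1  1  2  2  3  4
  1  1  1  2  3  4  5
  1  2  2  3  4  5  6
  1  2  3  4  5  6  7

giving w = (6, 7, 1, 4, 5, 2, 3) via Δ²R.

|D(w)|=14, |Ess(w)|=2:

[(2, 5, 0), (5, 3, 1)]


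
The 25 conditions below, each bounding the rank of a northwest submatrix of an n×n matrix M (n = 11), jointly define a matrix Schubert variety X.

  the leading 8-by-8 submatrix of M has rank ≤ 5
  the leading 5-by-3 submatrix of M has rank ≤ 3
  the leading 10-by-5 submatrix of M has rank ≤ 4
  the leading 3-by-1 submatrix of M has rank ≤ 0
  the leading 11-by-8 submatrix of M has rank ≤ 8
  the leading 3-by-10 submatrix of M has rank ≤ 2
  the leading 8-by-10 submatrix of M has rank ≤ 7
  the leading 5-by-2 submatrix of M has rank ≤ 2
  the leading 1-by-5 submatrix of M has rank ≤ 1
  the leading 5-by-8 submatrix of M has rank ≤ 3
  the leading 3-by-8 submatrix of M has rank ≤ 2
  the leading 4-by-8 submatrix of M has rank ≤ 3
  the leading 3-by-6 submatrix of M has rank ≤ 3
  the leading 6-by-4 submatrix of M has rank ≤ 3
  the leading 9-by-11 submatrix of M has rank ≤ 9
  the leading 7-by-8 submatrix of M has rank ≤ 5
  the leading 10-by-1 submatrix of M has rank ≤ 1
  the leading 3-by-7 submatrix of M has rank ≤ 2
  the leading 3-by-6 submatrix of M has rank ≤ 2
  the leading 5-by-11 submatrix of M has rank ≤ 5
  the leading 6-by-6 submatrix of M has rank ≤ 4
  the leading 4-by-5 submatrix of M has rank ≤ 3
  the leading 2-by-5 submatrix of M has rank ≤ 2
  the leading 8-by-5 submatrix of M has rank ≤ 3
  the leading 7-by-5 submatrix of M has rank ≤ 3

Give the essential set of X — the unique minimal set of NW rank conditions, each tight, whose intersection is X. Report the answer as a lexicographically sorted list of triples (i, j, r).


Reconstructing r_w from the 25 given conditions:

  i=1: 0 | 1 | 1 | 1 | 1 | 1 | 1 | 1 | 1 | 1 | 1
  i=2: 0 | 1 | 2 | 2 | 2 | 2 | 2 | 2 | 2 | 2 | 2
  i=3: 0 | 1 | 2 | 2 | 2 | 2 | 2 | 2 | 2 | 2 | 3
  i=4: 1 | 2 | 3 | 3 | 3 | 3 | 3 | 3 | 3 | 3 | 4
  i=5: 1 | 2 | 3 | 3 | 3 | 3 | 3 | 3 | 4 | 4 | 5
  i=6: 1 | 2 | 3 | 3 | 3 | 4 | 4 | 4 | 5 | 5 | 6
  i=7: 1 | 2 | 3 | 3 | 3 | 4 | 5 | 5 | 6 | 6 | 7
  i=8: 1 | 2 | 3 | 3 | 3 | 4 | 5 | 5 | 6 | 7 | 8
  i=9: 1 | 2 | 3 | 4 | 4 | 5 | 6 | 6 | 7 | 8 | 9
  i=10: 1 | 2 | 3 | 4 | 4 | 5 | 6 | 7 | 8 | 9 | 10
  i=11: 1 | 2 | 3 | 4 | 5 | 6 | 7 | 8 | 9 | 10 | 11

so w = (2, 3, 11, 1, 9, 6, 7, 10, 4, 8, 5).

Rothe diagram D(w) (23 cells), 6 SE-corners (essential conditions):

[(3, 1, 0), (3, 10, 2), (5, 8, 3), (8, 5, 3), (8, 8, 5), (10, 5, 4)]


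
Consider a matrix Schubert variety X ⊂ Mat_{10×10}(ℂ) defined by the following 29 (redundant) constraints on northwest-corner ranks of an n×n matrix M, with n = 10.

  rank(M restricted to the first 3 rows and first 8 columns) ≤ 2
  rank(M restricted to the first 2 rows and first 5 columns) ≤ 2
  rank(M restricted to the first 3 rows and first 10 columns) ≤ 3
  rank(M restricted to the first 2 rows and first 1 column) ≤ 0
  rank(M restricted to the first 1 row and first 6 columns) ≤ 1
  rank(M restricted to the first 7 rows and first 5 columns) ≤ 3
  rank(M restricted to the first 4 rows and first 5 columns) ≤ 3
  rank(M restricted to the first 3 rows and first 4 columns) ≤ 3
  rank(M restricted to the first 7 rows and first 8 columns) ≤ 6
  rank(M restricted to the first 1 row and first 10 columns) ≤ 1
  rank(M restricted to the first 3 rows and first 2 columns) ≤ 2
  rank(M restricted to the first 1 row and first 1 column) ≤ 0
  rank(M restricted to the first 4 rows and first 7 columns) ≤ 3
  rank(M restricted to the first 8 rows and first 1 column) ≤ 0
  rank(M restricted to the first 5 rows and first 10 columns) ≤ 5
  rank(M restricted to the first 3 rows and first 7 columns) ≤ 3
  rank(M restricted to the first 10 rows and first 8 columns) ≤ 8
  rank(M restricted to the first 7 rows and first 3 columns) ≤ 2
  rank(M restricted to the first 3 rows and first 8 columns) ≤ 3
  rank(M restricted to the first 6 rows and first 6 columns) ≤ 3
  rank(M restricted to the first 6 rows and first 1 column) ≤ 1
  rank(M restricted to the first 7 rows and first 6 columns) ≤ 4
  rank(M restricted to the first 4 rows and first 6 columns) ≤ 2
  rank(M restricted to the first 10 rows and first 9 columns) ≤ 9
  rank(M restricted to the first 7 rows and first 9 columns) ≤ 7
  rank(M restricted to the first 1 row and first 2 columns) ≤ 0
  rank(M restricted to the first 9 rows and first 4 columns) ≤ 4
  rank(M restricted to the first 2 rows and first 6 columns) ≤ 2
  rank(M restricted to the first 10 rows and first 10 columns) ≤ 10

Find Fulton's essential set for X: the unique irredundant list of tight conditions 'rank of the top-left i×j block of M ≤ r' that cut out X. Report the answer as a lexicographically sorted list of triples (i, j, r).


Computing R[i][j] = min implied NW-rank bound (n=10, 29 conditions):

  i=1: 0, 0, 1, 1, 1, 1, 1, 1, 1, 1
  i=2: 0, 1, 2, 2, 2, 2, 2, 2, 2, 2
  i=3: 0, 1, 2, 2, 2, 2, 2, 2, 3, 3
  i=4: 0, 1, 2, 2, 2, 2, 3, 3, 4, 4
  i=5: 0, 1, 2, 3, 3, 3, 4, 4, 5, 5
  i=6: 0, 1, 2, 3, 3, 3, 4, 5, 6, 6
  i=7: 0, 1, 2, 3, 3, 4, 5, 6, 7, 7
  i=8: 0, 1, 2, 3, 4, 5, 6, 7, 8, 8
  i=9: 1, 2, 3, 4, 5, 6, 7, 8, 9, 9
  i=10: 1, 2, 3, 4, 5, 6, 7, 8, 9, 10

second differences of R give the permutation w = (3, 2, 9, 7, 4, 8, 6, 5, 1, 10).

Fulton essential set (6 of the 20 Rothe cells):

[(1, 2, 0), (3, 8, 2), (4, 6, 2), (6, 6, 3), (7, 5, 3), (8, 1, 0)]


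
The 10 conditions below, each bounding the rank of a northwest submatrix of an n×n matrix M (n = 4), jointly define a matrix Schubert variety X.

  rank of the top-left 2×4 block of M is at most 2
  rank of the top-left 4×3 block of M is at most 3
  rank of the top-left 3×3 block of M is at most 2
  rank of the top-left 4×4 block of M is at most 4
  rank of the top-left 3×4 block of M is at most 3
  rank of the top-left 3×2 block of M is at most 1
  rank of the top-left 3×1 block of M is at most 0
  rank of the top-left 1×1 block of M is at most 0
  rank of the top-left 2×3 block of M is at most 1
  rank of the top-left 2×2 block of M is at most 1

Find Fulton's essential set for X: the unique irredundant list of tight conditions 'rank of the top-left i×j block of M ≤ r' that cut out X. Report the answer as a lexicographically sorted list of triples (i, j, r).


Propagating the 10 rank bounds to every northwest block:

  R[1]: 0  1  1  1
  R[2]: 0  1  1  2
  R[3]: 0  1  2  3
  R[4]: 1  2  3  4

the unique w with this rank table is (2, 4, 3, 1).

ℓ(w)=4; the 2 essential cells (i,j,r):

[(2, 3, 1), (3, 1, 0)]


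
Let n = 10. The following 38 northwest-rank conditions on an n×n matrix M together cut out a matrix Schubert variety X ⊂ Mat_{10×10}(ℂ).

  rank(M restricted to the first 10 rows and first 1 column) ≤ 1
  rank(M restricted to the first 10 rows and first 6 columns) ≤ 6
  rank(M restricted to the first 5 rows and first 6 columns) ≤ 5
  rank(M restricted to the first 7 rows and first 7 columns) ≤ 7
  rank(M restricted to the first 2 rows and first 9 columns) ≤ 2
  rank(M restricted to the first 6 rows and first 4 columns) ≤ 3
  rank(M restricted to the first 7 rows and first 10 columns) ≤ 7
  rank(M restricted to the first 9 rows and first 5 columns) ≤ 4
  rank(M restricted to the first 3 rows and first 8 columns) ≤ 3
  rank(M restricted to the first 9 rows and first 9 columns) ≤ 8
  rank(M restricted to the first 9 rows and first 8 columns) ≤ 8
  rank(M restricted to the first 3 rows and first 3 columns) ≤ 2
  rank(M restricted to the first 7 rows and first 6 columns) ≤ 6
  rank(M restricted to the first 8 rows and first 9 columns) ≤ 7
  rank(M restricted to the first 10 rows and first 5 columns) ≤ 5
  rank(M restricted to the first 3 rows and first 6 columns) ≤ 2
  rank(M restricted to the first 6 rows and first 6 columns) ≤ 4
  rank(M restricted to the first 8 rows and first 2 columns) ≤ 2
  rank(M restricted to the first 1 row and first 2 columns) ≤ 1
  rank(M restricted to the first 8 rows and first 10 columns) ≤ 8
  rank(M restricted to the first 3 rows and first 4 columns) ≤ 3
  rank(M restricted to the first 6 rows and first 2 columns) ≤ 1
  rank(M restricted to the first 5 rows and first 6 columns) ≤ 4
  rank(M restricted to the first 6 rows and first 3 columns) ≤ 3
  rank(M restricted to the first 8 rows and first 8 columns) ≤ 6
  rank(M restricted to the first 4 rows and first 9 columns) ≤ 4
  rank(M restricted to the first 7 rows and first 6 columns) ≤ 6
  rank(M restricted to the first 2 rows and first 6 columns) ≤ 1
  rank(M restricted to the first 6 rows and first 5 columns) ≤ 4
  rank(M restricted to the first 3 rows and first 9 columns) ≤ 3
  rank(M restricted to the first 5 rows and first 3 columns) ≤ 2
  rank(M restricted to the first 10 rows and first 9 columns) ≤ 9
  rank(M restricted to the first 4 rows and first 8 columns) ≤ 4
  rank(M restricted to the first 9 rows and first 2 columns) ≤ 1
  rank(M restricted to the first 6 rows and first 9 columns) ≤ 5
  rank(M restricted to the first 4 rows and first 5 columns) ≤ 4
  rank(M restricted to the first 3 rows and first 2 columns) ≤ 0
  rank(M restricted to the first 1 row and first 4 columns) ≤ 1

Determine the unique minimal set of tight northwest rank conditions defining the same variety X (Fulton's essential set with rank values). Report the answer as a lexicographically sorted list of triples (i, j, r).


Reconstructing r_w from the 38 given conditions:

  R[1]: 0 | 0 | 1 | 1 | 1 | 1 | 1 | 1 | 1 | 1
  R[2]: 0 | 0 | 1 | 1 | 1 | 1 | 2 | 2 | 2 | 2
  R[3]: 0 | 0 | 1 | 2 | 2 | 2 | 3 | 3 | 3 | 3
  R[4]: 1 | 1 | 2 | 3 | 3 | 3 | 4 | 4 | 4 | 4
  R[5]: 1 | 1 | 2 | 3 | 4 | 4 | 5 | 5 | 5 | 5
  R[6]: 1 | 1 | 2 | 3 | 4 | 4 | 5 | 5 | 5 | 6
  R[7]: 1 | 1 | 2 | 3 | 4 | 5 | 6 | 6 | 6 | 7
  R[8]: 1 | 1 | 2 | 3 | 4 | 5 | 6 | 6 | 7 | 8
  R[9]: 1 | 1 | 2 | 3 | 4 | 5 | 6 | 7 | 8 | 9
  R[10]: 1 | 2 | 3 | 4 | 5 | 6 | 7 | 8 | 9 | 10

hence w(1..10) = (3, 7, 4, 1, 5, 10, 6, 9, 8, 2).

Rothe diagram D(w) (18 cells), 6 SE-corners (essential conditions):

[(2, 6, 1), (3, 2, 0), (6, 6, 4), (6, 9, 5), (8, 8, 6), (9, 2, 1)]


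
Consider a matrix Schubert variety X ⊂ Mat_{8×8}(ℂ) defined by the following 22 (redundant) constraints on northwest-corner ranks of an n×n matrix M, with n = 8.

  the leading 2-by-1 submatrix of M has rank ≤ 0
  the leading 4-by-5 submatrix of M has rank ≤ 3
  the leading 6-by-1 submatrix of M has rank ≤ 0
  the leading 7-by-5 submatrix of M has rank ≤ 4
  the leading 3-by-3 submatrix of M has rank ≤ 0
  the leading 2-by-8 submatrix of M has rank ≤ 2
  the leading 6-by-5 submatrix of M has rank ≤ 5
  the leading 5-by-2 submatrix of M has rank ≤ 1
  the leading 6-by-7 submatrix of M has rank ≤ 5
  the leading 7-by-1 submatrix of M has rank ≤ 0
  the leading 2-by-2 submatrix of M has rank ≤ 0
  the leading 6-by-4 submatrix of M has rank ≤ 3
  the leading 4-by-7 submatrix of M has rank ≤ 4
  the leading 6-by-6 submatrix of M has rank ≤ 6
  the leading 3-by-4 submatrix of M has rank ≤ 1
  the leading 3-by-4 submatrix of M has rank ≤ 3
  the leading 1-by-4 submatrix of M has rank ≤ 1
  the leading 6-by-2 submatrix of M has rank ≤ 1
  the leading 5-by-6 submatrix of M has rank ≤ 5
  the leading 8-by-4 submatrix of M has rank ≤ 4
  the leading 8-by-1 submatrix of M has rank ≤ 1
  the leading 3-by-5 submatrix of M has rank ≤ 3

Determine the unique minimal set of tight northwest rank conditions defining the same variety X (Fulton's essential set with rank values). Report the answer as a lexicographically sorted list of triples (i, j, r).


Propagating the 22 rank bounds to every northwest block:

  0 0 0 1 1 1 1 1
  0 0 0 1 2 2 2 2
  0 0 0 1 2 3 3 3
  0 1 1 2 3 4 4 4
  0 1 2 3 4 5 5 5
  0 1 2 3 4 5 5 6
  0 1 2 3 4 5 6 7
  1 2 3 4 5 6 7 8

second differences of R give the permutation w = (4, 5, 6, 2, 3, 8, 7, 1).

3 SE-corners of the 14-cell Rothe diagram give Ess(w):

[(3, 3, 0), (6, 7, 5), (7, 1, 0)]


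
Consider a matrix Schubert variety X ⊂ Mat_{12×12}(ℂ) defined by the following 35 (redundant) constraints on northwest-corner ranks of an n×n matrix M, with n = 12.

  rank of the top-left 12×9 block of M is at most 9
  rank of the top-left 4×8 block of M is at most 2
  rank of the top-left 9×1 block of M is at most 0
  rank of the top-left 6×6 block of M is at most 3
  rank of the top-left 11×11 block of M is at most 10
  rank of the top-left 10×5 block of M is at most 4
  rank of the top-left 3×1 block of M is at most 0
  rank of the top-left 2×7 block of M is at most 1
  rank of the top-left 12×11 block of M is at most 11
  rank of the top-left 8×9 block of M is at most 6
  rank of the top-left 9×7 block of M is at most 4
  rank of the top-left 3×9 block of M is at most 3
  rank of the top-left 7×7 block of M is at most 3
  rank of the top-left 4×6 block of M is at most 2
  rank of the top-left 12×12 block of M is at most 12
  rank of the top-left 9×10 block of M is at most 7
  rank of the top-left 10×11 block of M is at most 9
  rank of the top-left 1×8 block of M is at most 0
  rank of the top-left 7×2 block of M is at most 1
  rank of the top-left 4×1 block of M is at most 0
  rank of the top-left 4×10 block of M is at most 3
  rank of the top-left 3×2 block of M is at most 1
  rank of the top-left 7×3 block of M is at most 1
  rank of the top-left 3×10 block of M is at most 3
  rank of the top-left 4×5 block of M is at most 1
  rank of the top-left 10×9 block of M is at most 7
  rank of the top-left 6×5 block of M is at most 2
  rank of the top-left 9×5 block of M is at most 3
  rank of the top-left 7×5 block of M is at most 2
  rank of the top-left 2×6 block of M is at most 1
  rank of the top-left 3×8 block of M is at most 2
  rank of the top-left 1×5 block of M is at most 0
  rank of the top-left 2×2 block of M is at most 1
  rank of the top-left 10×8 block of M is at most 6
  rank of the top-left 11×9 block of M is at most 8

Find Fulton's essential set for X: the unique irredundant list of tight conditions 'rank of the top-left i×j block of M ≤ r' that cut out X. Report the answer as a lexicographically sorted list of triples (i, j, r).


Rank table r_w(12×12) implied by the 35 constraints:

  R[1]: 0, 0, 0, 0, 0, 0, 0, 0, 1, 1, 1, 1
  R[2]: 0, 1, 1, 1, 1, 1, 1, 1, 2, 2, 2, 2
  R[3]: 0, 1, 1, 1, 1, 2, 2, 2, 3, 3, 3, 3
  R[4]: 0, 1, 1, 1, 1, 2, 2, 2, 3, 3, 4, 4
  R[5]: 0, 1, 1, 2, 2, 3, 3, 3, 4, 4, 5, 5
  R[6]: 0, 1, 1, 2, 2, 3, 3, 4, 5, 5, 6, 6
  R[7]: 0, 1, 1, 2, 2, 3, 3, 4, 5, 6, 7, 7
  R[8]: 0, 1, 2, 3, 3, 4, 4, 5, 6, 7, 8, 8
  R[9]: 0, 1, 2, 3, 3, 4, 4, 5, 6, 7, 8, 9
  R[10]: 1, 2, 3, 4, 4, 5, 5, 6, 7, 8, 9, 10
  R[11]: 1, 2, 3, 4, 5, 6, 6, 7, 8, 9, 10, 11
  R[12]: 1, 2, 3, 4, 5, 6, 7, 8, 9, 10, 11, 12

reading off 1-entries of Δ²R: w = (9, 2, 6, 11, 4, 8, 10, 3, 12, 1, 5, 7).

|D(w)|=34, |Ess(w)|=10:

[(1, 8, 0), (4, 5, 1), (4, 8, 2), (4, 10, 3), (7, 3, 1), (7, 5, 2), (7, 7, 3), (9, 1, 0), (9, 5, 3), (9, 7, 4)]


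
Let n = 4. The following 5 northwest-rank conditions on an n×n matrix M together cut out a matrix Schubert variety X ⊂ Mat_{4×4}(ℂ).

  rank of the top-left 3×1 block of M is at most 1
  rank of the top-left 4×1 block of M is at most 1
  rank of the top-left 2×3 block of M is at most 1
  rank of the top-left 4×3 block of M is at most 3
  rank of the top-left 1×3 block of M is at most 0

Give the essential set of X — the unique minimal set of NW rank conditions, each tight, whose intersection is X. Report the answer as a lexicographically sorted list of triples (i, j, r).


Rank table r_w(4×4) implied by the 5 constraints:

  row 1: 0  0  0  1
  row 2: 1  1  1  2
  row 3: 1  2  2  3
  row 4: 1  2  3  4

the unique w with this rank table is (4, 1, 2, 3).

D(w) has 3 cells with 1 SE-corner; essential set:

[(1, 3, 0)]


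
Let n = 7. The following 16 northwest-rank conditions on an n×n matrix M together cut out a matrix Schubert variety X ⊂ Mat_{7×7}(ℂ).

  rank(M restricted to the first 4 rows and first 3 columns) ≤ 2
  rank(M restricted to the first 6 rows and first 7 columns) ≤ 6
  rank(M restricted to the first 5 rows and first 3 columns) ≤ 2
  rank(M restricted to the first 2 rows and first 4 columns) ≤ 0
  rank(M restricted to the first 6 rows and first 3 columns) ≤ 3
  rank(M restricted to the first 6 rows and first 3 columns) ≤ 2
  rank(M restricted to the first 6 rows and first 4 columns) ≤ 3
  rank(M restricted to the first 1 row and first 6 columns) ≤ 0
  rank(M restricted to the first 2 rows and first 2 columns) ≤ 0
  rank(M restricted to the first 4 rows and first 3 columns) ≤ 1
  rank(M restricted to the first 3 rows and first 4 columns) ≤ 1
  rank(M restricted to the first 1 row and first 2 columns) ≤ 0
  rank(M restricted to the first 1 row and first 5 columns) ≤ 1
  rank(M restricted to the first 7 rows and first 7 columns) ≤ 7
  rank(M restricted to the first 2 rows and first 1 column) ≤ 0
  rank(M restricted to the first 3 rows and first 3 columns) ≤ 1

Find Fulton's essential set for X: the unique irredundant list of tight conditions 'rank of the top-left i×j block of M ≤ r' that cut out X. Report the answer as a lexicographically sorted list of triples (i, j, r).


Rank table r_w(7×7) implied by the 16 constraints:

  0 0 0 0 0 0 1
  0 0 0 0 1 1 2
  1 1 1 1 2 2 3
  1 1 1 2 3 3 4
  1 2 2 3 4 4 5
  1 2 2 3 4 5 6
  1 2 3 4 5 6 7

giving w = (7, 5, 1, 4, 2, 6, 3) via Δ²R.

|D(w)|=13, |Ess(w)|=4:

[(1, 6, 0), (2, 4, 0), (4, 3, 1), (6, 3, 2)]


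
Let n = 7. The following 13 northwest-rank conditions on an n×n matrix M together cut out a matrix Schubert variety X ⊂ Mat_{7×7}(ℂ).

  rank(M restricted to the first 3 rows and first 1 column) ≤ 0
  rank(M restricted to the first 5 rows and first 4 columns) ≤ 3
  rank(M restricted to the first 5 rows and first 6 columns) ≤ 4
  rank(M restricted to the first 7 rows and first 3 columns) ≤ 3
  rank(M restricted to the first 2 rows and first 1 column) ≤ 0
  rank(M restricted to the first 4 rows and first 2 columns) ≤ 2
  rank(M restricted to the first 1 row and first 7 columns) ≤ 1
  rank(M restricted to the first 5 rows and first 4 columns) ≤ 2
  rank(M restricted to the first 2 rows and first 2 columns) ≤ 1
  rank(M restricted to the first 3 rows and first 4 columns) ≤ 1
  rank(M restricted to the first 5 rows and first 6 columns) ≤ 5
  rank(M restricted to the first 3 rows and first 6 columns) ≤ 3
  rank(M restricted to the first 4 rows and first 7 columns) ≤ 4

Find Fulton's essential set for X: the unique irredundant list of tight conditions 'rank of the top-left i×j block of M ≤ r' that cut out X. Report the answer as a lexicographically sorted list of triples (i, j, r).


Computing R[i][j] = min implied NW-rank bound (n=7, 13 conditions):

  i=1: 0 | 1 | 1 | 1 | 1 | 1 | 1
  i=2: 0 | 1 | 1 | 1 | 2 | 2 | 2
  i=3: 0 | 1 | 1 | 1 | 2 | 3 | 3
  i=4: 1 | 2 | 2 | 2 | 3 | 4 | 4
  i=5: 1 | 2 | 2 | 2 | 3 | 4 | 5
  i=6: 1 | 2 | 3 | 3 | 4 | 5 | 6
  i=7: 1 | 2 | 3 | 4 | 5 | 6 | 7

hence w(1..7) = (2, 5, 6, 1, 7, 3, 4).

3 SE-corners of the 9-cell Rothe diagram give Ess(w):

[(3, 1, 0), (3, 4, 1), (5, 4, 2)]


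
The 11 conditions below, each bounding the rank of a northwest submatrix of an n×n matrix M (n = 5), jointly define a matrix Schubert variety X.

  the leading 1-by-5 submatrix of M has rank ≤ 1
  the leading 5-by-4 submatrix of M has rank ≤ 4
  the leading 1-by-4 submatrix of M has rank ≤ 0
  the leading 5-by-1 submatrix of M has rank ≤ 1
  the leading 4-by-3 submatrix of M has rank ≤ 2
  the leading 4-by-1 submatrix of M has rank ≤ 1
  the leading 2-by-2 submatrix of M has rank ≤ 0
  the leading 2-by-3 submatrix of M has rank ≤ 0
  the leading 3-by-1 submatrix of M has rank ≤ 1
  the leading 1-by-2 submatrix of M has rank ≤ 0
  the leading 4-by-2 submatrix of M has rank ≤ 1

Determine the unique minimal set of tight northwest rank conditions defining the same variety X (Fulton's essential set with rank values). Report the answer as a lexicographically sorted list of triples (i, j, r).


Recovering R(i,j) via the rank-extension bound from the 11 conditions:

  i=1: 0 0 0 0 1
  i=2: 0 0 0 1 2
  i=3: 1 1 1 2 3
  i=4: 1 1 2 3 4
  i=5: 1 2 3 4 5

so w = (5, 4, 1, 3, 2).

D(w) has 8 cells with 3 SE-corners; essential set:

[(1, 4, 0), (2, 3, 0), (4, 2, 1)]


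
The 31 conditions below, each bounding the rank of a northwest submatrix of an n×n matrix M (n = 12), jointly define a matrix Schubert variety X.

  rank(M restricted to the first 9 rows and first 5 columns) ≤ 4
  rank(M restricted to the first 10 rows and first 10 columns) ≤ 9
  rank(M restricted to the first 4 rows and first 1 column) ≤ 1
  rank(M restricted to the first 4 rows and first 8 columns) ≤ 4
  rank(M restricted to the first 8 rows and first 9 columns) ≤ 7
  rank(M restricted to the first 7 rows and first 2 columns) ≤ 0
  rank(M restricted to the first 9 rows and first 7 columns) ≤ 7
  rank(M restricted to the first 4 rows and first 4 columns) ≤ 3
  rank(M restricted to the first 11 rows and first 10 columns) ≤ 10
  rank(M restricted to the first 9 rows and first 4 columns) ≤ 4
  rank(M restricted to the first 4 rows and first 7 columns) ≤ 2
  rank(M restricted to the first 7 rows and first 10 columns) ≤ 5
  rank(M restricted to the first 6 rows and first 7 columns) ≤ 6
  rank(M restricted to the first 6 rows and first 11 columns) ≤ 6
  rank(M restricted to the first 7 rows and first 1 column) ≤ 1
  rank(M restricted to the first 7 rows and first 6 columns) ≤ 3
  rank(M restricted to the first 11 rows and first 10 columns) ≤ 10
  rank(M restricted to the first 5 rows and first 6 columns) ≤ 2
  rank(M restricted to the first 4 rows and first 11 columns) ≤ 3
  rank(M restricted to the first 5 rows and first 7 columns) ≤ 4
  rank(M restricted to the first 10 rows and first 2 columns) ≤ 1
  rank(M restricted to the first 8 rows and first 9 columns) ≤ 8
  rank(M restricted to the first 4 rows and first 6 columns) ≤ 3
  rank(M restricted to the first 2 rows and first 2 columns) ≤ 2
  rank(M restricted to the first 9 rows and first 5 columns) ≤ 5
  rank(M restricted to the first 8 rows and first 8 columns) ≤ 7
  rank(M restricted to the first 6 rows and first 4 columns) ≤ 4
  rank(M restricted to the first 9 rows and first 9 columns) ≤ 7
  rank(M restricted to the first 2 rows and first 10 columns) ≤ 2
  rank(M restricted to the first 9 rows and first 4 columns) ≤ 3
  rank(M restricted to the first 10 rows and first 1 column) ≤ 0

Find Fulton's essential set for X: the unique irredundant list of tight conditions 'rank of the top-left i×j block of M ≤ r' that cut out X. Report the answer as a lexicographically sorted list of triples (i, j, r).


Propagating the 31 rank bounds to every northwest block:

  i=1: 0 | 0 | 1 | 1 | 1 | 1 | 1 | 1 | 1 | 1 | 1 | 1
  i=2: 0 | 0 | 1 | 2 | 2 | 2 | 2 | 2 | 2 | 2 | 2 | 2
  i=3: 0 | 0 | 1 | 2 | 2 | 2 | 2 | 3 | 3 | 3 | 3 | 3
  i=4: 0 | 0 | 1 | 2 | 2 | 2 | 2 | 3 | 3 | 3 | 3 | 4
  i=5: 0 | 0 | 1 | 2 | 2 | 2 | 3 | 4 | 4 | 4 | 4 | 5
  i=6: 0 | 0 | 1 | 2 | 3 | 3 | 4 | 5 | 5 | 5 | 5 | 6
  i=7: 0 | 0 | 1 | 2 | 3 | 3 | 4 | 5 | 5 | 5 | 6 | 7
  i=8: 0 | 1 | 2 | 3 | 4 | 4 | 5 | 6 | 6 | 6 | 7 | 8
  i=9: 0 | 1 | 2 | 3 | 4 | 5 | 6 | 7 | 7 | 7 | 8 | 9
  i=10: 0 | 1 | 2 | 3 | 4 | 5 | 6 | 7 | 8 | 8 | 9 | 10
  i=11: 1 | 2 | 3 | 4 | 5 | 6 | 7 | 8 | 9 | 9 | 10 | 11
  i=12: 1 | 2 | 3 | 4 | 5 | 6 | 7 | 8 | 9 | 10 | 11 | 12

so w = (3, 4, 8, 12, 7, 5, 11, 2, 6, 9, 1, 10).

Fulton essential set (7 of the 31 Rothe cells):

[(4, 7, 2), (4, 11, 3), (5, 6, 2), (7, 2, 0), (7, 6, 3), (7, 10, 5), (10, 1, 0)]


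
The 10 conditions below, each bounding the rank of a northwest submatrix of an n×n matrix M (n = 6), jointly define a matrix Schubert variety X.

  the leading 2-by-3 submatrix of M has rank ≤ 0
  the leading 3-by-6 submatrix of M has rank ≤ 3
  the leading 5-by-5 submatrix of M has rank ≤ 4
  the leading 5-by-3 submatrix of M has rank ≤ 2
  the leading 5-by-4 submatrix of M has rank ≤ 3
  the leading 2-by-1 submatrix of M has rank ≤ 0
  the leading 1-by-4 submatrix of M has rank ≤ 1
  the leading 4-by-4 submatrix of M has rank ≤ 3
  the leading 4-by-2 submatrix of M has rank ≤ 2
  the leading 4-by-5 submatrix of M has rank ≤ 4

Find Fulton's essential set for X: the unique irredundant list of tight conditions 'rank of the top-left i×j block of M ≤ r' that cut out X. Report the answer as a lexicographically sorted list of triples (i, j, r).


Reconstructing r_w from the 10 given conditions:

  i=1: 0  0  0  1  1  1
  i=2: 0  0  0  1  2  2
  i=3: 1  1  1  2  3  3
  i=4: 1  2  2  3  4  4
  i=5: 1  2  2  3  4  5
  i=6: 1  2  3  4  5  6

so w = (4, 5, 1, 2, 6, 3).

D(w) has 7 cells with 2 SE-corners; essential set:

[(2, 3, 0), (5, 3, 2)]


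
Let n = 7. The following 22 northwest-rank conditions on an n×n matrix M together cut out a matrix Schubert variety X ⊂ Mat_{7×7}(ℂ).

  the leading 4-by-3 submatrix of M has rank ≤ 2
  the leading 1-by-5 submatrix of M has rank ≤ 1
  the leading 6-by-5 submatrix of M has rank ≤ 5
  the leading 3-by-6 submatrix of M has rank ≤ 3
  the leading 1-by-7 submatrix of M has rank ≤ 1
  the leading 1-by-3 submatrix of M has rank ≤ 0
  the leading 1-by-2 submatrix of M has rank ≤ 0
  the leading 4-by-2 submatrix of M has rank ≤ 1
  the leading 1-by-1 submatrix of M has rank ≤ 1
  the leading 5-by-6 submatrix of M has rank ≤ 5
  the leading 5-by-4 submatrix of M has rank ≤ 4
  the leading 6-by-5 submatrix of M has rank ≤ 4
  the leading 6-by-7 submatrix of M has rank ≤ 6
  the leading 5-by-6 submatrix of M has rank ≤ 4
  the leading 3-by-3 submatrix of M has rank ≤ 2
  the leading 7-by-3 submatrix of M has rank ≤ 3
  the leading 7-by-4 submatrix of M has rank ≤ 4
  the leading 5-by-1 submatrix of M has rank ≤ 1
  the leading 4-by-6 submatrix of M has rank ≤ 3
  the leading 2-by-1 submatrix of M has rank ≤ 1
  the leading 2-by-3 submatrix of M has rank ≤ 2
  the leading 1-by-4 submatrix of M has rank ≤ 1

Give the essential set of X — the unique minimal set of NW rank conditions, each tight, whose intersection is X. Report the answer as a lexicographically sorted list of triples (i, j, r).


Computing R[i][j] = min implied NW-rank bound (n=7, 22 conditions):

  0  0  0  1  1  1  1
  1  1  1  2  2  2  2
  1  1  2  3  3  3  3
  1  1  2  3  3  3  4
  1  2  3  4  4  4  5
  1  2  3  4  4  5  6
  1  2  3  4  5  6  7

second differences of R give the permutation w = (4, 1, 3, 7, 2, 6, 5).

ℓ(w)=8; the 4 essential cells (i,j,r):

[(1, 3, 0), (4, 2, 1), (4, 6, 3), (6, 5, 4)]


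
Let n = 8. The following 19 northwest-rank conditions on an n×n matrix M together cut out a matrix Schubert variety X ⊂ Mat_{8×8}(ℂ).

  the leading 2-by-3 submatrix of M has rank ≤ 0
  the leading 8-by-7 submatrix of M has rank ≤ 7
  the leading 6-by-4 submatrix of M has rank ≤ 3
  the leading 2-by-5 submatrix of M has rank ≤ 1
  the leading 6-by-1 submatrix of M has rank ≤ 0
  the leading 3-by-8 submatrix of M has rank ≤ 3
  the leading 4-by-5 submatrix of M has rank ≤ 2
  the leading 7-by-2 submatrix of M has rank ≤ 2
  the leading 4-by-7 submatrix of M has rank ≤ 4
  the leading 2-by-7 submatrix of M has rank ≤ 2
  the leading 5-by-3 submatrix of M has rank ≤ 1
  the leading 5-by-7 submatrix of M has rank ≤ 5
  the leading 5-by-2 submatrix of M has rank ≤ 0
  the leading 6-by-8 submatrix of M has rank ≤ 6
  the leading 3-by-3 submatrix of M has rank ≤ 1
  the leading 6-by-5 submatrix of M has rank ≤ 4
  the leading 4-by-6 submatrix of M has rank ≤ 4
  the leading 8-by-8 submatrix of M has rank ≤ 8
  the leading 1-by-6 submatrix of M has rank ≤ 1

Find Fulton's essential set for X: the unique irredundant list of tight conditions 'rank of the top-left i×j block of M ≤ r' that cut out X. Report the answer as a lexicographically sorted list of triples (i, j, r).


Recovering R(i,j) via the rank-extension bound from the 19 conditions:

  R[1]: 0  0  0  1  1  1  1  1
  R[2]: 0  0  0  1  1  2  2  2
  R[3]: 0  0  1  2  2  3  3  3
  R[4]: 0  0  1  2  2  3  4  4
  R[5]: 0  0  1  2  3  4  5  5
  R[6]: 0  1  2  3  4  5  6  6
  R[7]: 1  2  3  4  5  6  7  7
  R[8]: 1  2  3  4  5  6  7  8

hence w(1..8) = (4, 6, 3, 7, 5, 2, 1, 8).

Rothe diagram D(w) (15 cells), 5 SE-corners (essential conditions):

[(2, 3, 0), (2, 5, 1), (4, 5, 2), (5, 2, 0), (6, 1, 0)]


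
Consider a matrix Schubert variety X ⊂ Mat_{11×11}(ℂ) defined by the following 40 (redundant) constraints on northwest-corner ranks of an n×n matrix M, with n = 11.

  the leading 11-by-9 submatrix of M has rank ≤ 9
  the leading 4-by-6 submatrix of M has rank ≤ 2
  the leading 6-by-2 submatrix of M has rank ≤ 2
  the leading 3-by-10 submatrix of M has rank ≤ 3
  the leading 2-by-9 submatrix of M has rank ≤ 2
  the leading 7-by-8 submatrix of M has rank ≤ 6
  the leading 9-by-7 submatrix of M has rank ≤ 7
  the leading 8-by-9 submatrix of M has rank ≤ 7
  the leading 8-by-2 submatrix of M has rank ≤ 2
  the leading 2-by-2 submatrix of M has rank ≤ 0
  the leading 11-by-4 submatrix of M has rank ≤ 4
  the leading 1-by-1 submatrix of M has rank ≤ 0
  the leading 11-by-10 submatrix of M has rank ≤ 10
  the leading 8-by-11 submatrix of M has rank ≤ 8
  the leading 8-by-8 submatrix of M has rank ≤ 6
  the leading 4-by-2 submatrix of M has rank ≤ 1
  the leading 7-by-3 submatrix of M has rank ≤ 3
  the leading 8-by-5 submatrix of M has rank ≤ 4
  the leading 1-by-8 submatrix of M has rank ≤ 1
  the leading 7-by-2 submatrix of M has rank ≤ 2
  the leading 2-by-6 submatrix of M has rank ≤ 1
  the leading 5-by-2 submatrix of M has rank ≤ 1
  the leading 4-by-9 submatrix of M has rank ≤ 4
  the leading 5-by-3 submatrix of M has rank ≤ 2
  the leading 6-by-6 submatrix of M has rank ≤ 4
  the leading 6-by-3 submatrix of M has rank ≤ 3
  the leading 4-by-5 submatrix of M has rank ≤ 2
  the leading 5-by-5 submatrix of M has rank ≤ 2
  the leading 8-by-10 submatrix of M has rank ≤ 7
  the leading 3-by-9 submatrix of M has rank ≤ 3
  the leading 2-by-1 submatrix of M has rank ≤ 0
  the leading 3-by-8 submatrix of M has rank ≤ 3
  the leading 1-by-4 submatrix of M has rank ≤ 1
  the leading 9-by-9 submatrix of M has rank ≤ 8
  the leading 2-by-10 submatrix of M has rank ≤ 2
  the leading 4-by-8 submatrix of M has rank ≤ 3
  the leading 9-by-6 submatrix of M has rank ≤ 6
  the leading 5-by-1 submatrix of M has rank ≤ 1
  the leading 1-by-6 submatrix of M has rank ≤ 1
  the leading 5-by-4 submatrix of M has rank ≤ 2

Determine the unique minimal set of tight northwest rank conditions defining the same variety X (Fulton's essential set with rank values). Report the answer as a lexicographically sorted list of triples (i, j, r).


Computing R[i][j] = min implied NW-rank bound (n=11, 40 conditions):

  0  0  1  1  1  1  1  1  1  1  1
  0  0  1  1  1  1  2  2  2  2  2
  1  1  2  2  2  2  3  3  3  3  3
  1  1  2  2  2  2  3  3  4  4  4
  1  1  2  2  2  3  4  4  5  5  5
  1  2  3  3  3  4  5  5  6  6  6
  1  2  3  4  4  5  6  6  7  7  7
  1  2  3  4  4  5  6  6  7  7  8
  1  2  3  4  5  6  7  7  8  8  9
  1  2  3  4  5  6  7  8  9  9  10
  1  2  3  4  5  6  7  8  9  10  11

hence w(1..11) = (3, 7, 1, 9, 6, 2, 4, 11, 5, 8, 10).

Fulton essential set (9 of the 18 Rothe cells):

[(2, 2, 0), (2, 6, 1), (4, 6, 2), (4, 8, 3), (5, 2, 1), (5, 5, 2), (8, 5, 4), (8, 8, 6), (8, 10, 7)]


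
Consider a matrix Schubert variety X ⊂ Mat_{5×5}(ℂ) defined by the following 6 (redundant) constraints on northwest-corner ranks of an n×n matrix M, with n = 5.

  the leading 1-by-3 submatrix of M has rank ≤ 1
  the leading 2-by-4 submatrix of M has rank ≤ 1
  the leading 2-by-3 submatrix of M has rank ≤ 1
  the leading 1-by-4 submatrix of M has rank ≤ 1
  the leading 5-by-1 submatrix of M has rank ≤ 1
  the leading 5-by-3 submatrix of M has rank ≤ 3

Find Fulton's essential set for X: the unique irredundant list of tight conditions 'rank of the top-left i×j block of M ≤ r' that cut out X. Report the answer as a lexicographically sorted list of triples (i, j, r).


Computing R[i][j] = min implied NW-rank bound (n=5, 6 conditions):

  R[1]: 1 1 1 1 1
  R[2]: 1 1 1 1 2
  R[3]: 1 2 2 2 3
  R[4]: 1 2 3 3 4
  R[5]: 1 2 3 4 5

so w = (1, 5, 2, 3, 4).

ℓ(w)=3; the 1 essential cell (i,j,r):

[(2, 4, 1)]


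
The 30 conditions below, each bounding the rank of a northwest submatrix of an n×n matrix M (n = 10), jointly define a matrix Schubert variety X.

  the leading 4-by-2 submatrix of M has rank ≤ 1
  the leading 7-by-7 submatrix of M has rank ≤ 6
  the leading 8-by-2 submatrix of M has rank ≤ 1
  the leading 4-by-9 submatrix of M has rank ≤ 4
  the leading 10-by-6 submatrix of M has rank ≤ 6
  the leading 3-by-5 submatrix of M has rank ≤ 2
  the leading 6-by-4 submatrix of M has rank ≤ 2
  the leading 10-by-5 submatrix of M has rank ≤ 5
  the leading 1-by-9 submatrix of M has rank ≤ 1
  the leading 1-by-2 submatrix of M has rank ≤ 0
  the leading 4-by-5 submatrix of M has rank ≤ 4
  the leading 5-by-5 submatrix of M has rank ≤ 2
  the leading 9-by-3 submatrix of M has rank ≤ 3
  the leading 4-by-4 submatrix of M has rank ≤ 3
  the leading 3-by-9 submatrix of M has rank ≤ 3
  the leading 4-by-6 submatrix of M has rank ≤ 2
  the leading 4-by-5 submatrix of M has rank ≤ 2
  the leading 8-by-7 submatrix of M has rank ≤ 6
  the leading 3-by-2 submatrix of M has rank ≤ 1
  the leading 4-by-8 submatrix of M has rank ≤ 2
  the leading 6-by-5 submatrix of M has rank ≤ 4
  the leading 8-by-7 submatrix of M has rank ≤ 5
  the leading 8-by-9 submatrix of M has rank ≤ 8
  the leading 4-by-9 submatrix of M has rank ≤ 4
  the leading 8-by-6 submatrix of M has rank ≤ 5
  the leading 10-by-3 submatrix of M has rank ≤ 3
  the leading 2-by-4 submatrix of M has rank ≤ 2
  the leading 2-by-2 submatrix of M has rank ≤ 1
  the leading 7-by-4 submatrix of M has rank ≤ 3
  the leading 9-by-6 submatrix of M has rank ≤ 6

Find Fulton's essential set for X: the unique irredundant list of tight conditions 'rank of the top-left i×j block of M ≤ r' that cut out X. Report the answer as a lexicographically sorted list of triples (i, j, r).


Recovering R(i,j) via the rank-extension bound from the 30 conditions:

  0 0 1 1 1 1 1 1 1 1
  1 1 2 2 2 2 2 2 2 2
  1 1 2 2 2 2 2 2 3 3
  1 1 2 2 2 2 2 2 3 4
  1 1 2 2 2 3 3 3 4 5
  1 1 2 2 3 4 4 4 5 6
  1 1 2 3 4 5 5 5 6 7
  1 1 2 3 4 5 5 6 7 8
  1 2 3 4 5 6 6 7 8 9
  1 2 3 4 5 6 7 8 9 10

reading off 1-entries of Δ²R: w = (3, 1, 9, 10, 6, 5, 4, 8, 2, 7).

D(w) has 22 cells with 6 SE-corners; essential set:

[(1, 2, 0), (4, 8, 2), (5, 5, 2), (6, 4, 2), (8, 2, 1), (8, 7, 5)]


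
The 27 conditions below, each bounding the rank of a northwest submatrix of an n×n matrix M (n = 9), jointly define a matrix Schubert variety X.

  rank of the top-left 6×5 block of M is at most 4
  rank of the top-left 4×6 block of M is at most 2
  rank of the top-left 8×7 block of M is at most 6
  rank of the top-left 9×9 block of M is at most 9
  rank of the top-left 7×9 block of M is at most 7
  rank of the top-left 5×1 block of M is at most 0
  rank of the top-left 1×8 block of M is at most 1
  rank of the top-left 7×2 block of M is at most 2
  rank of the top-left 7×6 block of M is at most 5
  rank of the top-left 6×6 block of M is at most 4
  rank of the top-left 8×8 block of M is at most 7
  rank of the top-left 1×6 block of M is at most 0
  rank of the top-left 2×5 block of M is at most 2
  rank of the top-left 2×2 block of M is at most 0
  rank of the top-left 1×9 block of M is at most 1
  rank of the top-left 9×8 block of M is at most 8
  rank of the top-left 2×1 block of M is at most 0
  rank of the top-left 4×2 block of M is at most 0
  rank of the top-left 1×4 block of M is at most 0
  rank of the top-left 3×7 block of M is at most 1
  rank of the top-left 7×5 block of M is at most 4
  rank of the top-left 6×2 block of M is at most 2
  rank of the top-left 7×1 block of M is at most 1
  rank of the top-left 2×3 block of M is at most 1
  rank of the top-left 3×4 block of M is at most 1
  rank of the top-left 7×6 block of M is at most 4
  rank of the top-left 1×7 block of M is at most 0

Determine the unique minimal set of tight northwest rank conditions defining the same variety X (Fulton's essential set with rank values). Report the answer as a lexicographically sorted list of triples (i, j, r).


The tightest implied rank at each (i,j), from the 27 conditions:

  i=1: 0 | 0 | 0 | 0 | 0 | 0 | 0 | 1 | 1
  i=2: 0 | 0 | 1 | 1 | 1 | 1 | 1 | 2 | 2
  i=3: 0 | 0 | 1 | 1 | 1 | 1 | 1 | 2 | 3
  i=4: 0 | 0 | 1 | 2 | 2 | 2 | 2 | 3 | 4
  i=5: 0 | 1 | 2 | 3 | 3 | 3 | 3 | 4 | 5
  i=6: 1 | 2 | 3 | 4 | 4 | 4 | 4 | 5 | 6
  i=7: 1 | 2 | 3 | 4 | 4 | 4 | 5 | 6 | 7
  i=8: 1 | 2 | 3 | 4 | 5 | 5 | 6 | 7 | 8
  i=9: 1 | 2 | 3 | 4 | 5 | 6 | 7 | 8 | 9

giving w = (8, 3, 9, 4, 2, 1, 7, 5, 6) via Δ²R.

D(w) has 20 cells with 5 SE-corners; essential set:

[(1, 7, 0), (3, 7, 1), (4, 2, 0), (5, 1, 0), (7, 6, 4)]
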